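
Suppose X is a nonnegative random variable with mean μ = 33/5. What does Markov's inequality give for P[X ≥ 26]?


μ = E[X] = 33/5, a = 26.
Markov: P[X ≥ 26] ≤ μ/a = (33/5)/26 = 33/130.
Numerically: ≈ 0.253846.
(Since a = 26 > μ = 6.600000, the bound 33/130 is < 1 and informative.)

P[X ≥ 26] ≤ 33/130 ≈ 0.253846.


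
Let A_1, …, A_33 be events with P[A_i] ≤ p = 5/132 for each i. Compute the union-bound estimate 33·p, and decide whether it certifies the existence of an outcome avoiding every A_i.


Union bound: P[∪_{i=1}^{33} A_i] ≤ Σ_i P[A_i] ≤ 33·p = 33·(5/132) = 5/4.
Numerically: 5/4 ≈ 1.25000.
Is 5/4 < 1? NO.
Since the bound 5/4 is ≥ 1, the union bound is uninformative here; it does NOT by itself certify existence.

33·p = 5/4 ≈ 1.25000; existence NOT certified by the union bound.


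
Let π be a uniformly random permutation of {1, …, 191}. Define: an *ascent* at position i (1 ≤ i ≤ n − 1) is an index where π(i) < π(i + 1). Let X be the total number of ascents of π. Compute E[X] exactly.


Write X = Σ X_I over i = 1, …, 190, with X_I the indicator of one ascent.
There are 190 indicators.
For each fixed i, the pair (π(i), π(i+1)) is a uniformly random ordered pair of distinct values from {1, …, 191}; by symmetry P[π(i) < π(i+1)] = 1/2.
By linearity: E[X] = 190 · (1/2) = (191 − 1) · (1/2) = 95 ≈ 95.0000.

E[X] = 95 = 95.0000.


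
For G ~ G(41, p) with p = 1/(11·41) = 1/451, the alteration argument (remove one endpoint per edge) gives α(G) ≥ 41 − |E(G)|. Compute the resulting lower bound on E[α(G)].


E[|E(G)|] = C(41, 2)·p = 820 · (1/451) = 20/11.
E[α(G)] ≥ n − E[|E(G)|] = 41 − 20/11 = 431/11.
Numerically: ≈ 39.1818.
(This is only a lower bound; the true E[α(G)] may be larger.)

E[α(G)] ≥ 431/11 ≈ 39.1818.


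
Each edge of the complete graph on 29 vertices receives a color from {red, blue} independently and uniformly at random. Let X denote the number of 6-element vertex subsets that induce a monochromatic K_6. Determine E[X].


Let X = Σ_S X_S over the C(29, 6) = 475020 subsets S of size 6, where X_S = 1 if the K_6 on S is monochromatic.
For a fixed S, the K_6 on S has C(6, 2) = 15 edges. P[all 15 edges red] = (1/2)^15, and likewise for blue, so P[monochromatic] = 2·(1/2)^15 = 2^{1 − 15} = 1/16384.
By linearity of expectation: E[X] = C(29, 6) · 2^{1 − 15} = 475020 · 1/16384 = 118755/4096.
Numerically: E[X] ≈ 28.9929.

E[X] = C(29,6)·2^(1−C(6,2)) = 118755/4096 ≈ 28.9929.


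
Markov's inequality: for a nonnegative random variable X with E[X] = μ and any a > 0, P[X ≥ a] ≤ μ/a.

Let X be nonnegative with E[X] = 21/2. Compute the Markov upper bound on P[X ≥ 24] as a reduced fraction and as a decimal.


μ = E[X] = 21/2, a = 24.
Markov: P[X ≥ 24] ≤ μ/a = (21/2)/24 = 7/16.
Numerically: ≈ 0.43750.
(Since a = 24 > μ = 10.50000, the bound 7/16 is < 1 and informative.)

P[X ≥ 24] ≤ 7/16 ≈ 0.43750.


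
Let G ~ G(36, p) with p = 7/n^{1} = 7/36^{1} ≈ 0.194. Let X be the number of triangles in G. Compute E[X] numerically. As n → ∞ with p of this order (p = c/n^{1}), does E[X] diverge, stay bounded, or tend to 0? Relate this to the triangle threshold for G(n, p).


Number of potential triangles: C(36, 3) = 7140.
Each occurs with probability p³ ≈ (0.194)³ ≈ 7.35168e-03.
By linearity: E[X] = C(36, 3)·p³ ≈ 7140 · 7.35168e-03 ≈ 52.491.
Here α = 1, so p = 7/n is exactly at the triangle threshold p ~ 1/n. Asymptotically E[X] → c³/6 = 7³/6 = 343/6 ≈ 57.167, a bounded constant. In this regime the triangle count is asymptotically Poisson(c³/6).

E[X] ≈ 52.491; in regime p = Θ(1/n^{1}) E[X] stays bounded (at the triangle threshold p ~ 1/n).


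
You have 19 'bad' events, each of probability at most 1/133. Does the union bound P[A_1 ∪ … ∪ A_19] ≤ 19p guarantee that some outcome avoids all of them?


Union bound: P[∪_{i=1}^{19} A_i] ≤ Σ_i P[A_i] ≤ 19·p = 19·(1/133) = 1/7.
Numerically: 1/7 ≈ 0.142857.
Is 1/7 < 1? YES.
Since P[∪ A_i] ≤ 1/7 < 1, the complement has P[∩ A_i^c] ≥ 1 − 1/7 = 6/7 > 0, so some outcome avoids every A_i.

19·p = 1/7 ≈ 0.142857; existence CERTIFIED by the union bound.


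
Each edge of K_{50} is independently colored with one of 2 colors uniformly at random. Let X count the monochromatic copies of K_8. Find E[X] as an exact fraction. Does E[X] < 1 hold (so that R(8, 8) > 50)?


E[X] = C(50, 8) · 2^{1 − 28} = 536878650 · 2^{−27} = 536878650/134217728.
As a reduced fraction: E[X] = 268439325/67108864 ≈ 4.000058.
Is E[X] < 1? NO.
Since E[X] ≥ 1, the first-moment bound is inconclusive at n = 50; it does NOT by itself certify R(8, 8) > 50.

E[X] = 268439325/67108864 ≈ 4.000058; E[X] ≥ 1; first-moment method inconclusive here.


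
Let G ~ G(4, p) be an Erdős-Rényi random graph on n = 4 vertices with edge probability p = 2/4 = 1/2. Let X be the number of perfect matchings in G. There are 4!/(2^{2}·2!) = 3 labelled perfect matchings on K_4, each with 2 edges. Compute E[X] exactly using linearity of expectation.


K_4 has 4!/(2^{2}·2!) = 3 labelled perfect matchings.
For each such perfect matching H, let X_H = 1 if all 2 edges of H are present in G. Then P[X_H = 1] = p^{2} = (1/2)^{2} = 1/4.
By linearity: E[X] = Σ_H E[X_H] = 3 · p^{2} = 3 · 1/4 = 3/4.
Numerically: E[X] ≈ 0.75.

E[X] = 3 · (1/2)^{2} = 3/4 ≈ 0.75.


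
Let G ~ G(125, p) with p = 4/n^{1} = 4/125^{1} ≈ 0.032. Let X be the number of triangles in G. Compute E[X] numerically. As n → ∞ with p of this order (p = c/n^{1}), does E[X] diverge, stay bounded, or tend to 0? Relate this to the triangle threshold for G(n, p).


Number of potential triangles: C(125, 3) = 317750.
Each occurs with probability p³ ≈ (0.032)³ ≈ 3.276800e-05.
By linearity: E[X] = C(125, 3)·p³ ≈ 317750 · 3.276800e-05 ≈ 10.4120.
Here α = 1, so p = 4/n is exactly at the triangle threshold p ~ 1/n. Asymptotically E[X] → c³/6 = 4³/6 = 32/3 ≈ 10.6667, a bounded constant. In this regime the triangle count is asymptotically Poisson(c³/6).

E[X] ≈ 10.4120; in regime p = Θ(1/n^{1}) E[X] stays bounded (at the triangle threshold p ~ 1/n).


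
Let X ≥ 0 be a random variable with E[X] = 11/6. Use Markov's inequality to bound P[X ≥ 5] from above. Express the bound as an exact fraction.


μ = E[X] = 11/6, a = 5.
Markov: P[X ≥ 5] ≤ μ/a = (11/6)/5 = 11/30.
Numerically: ≈ 0.36667.
(Since a = 5 > μ = 1.83333, the bound 11/30 is < 1 and informative.)

P[X ≥ 5] ≤ 11/30 ≈ 0.36667.


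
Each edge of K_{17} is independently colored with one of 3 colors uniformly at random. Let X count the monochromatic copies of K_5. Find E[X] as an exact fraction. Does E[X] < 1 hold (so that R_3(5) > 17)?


E[X] = C(17, 5) · 3^{1 − 10} = 6188 · 3^{−9} = 6188/19683.
As a reduced fraction: E[X] = 6188/19683 ≈ 0.31438.
Is E[X] < 1? YES.
Since E[X] < 1, there exists a 3-coloring of K_{17} with no monochromatic K_5; hence R_3(5) > 17.

E[X] = 6188/19683 ≈ 0.31438; E[X] < 1, so R_3(5) > 17.


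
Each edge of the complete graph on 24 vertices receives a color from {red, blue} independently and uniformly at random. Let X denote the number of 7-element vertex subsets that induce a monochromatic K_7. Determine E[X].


Let X = Σ_S X_S over the C(24, 7) = 346104 subsets S of size 7, where X_S = 1 if the K_7 on S is monochromatic.
For a fixed S, the K_7 on S has C(7, 2) = 21 edges. P[all 21 edges red] = (1/2)^21, and likewise for blue, so P[monochromatic] = 2·(1/2)^21 = 2^{1 − 21} = 1/1048576.
Summing: E[X] = C(24, 7) · 2^{1 − 21} = 346104 · 1/1048576 = 43263/131072.
Numerically: E[X] ≈ 0.330070.

E[X] = C(24,7)·2^(1−C(7,2)) = 43263/131072 ≈ 0.330070.


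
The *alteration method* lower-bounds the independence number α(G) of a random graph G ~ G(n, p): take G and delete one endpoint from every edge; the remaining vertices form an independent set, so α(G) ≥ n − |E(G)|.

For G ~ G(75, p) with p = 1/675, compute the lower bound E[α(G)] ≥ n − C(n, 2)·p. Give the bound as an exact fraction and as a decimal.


E[|E(G)|] = C(75, 2)·p = 2775 · (1/675) = 37/9.
E[α(G)] ≥ n − E[|E(G)|] = 75 − 37/9 = 638/9.
Numerically: ≈ 70.88889.
(This is only a lower bound; the true E[α(G)] may be larger.)

E[α(G)] ≥ 638/9 ≈ 70.88889.


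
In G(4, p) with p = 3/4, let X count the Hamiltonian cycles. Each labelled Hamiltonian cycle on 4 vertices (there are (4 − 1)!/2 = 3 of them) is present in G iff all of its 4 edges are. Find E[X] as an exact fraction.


K_4 has (4 − 1)!/2 = 3 labelled Hamiltonian cycles.
For each such Hamiltonian cycle H, let X_H = 1 if all 4 edges of H are present in G. Then P[X_H = 1] = p^{4} = (3/4)^{4} = 81/256.
By linearity of expectation: E[X] = Σ_H E[X_H] = 3 · p^{4} = 3 · 81/256 = 243/256.
Numerically: E[X] ≈ 0.949219.

E[X] = 3 · (3/4)^{4} = 243/256 ≈ 0.949219.


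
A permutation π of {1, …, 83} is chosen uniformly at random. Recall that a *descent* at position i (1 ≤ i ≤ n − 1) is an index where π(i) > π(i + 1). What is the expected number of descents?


Write X = Σ X_I over i = 1, …, 82, with X_I the indicator of one descent.
There are 82 indicators.
For each fixed i, the pair (π(i), π(i+1)) is a uniformly random ordered pair of distinct values from {1, …, 83}; by symmetry P[π(i) > π(i+1)] = 1/2.
By linearity: E[X] = 82 · (1/2) = (83 − 1) · (1/2) = 41 ≈ 41.000000.

E[X] = 41 = 41.000000.


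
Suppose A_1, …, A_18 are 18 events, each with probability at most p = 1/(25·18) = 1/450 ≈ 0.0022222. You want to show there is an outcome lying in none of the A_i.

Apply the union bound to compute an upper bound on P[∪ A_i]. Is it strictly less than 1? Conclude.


Union bound: P[∪_{i=1}^{18} A_i] ≤ Σ_i P[A_i] ≤ 18·p = 18·(1/450) = 1/25.
Numerically: 1/25 ≈ 0.0400000.
Is 1/25 < 1? YES.
Since P[∪ A_i] ≤ 1/25 < 1, the complement has P[∩ A_i^c] ≥ 1 − 1/25 = 24/25 > 0, so some outcome avoids every A_i.

18·p = 1/25 ≈ 0.0400000; existence CERTIFIED by the union bound.


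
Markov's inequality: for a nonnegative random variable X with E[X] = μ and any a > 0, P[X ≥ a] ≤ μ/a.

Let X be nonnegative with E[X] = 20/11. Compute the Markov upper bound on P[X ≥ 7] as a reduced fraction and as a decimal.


μ = E[X] = 20/11, a = 7.
Markov: P[X ≥ 7] ≤ μ/a = (20/11)/7 = 20/77.
Numerically: ≈ 0.260.
(Since a = 7 > μ = 1.818, the bound 20/77 is < 1 and informative.)

P[X ≥ 7] ≤ 20/77 ≈ 0.260.


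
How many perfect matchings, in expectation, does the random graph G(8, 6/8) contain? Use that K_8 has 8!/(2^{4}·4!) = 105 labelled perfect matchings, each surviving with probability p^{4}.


K_8 has 8!/(2^{4}·4!) = 105 labelled perfect matchings.
For each such perfect matching H, let X_H = 1 if all 4 edges of H are present in G. Then P[X_H = 1] = p^{4} = (3/4)^{4} = 81/256.
Summing the indicators: E[X] = Σ_H E[X_H] = 105 · p^{4} = 105 · 81/256 = 8505/256.
Numerically: E[X] ≈ 33.22.

E[X] = 105 · (3/4)^{4} = 8505/256 ≈ 33.22.


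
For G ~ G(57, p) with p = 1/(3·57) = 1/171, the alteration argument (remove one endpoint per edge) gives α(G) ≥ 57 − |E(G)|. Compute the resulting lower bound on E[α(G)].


E[|E(G)|] = C(57, 2)·p = 1596 · (1/171) = 28/3.
E[α(G)] ≥ n − E[|E(G)|] = 57 − 28/3 = 143/3.
Numerically: ≈ 47.666667.
(This is only a lower bound; the true E[α(G)] may be larger.)

E[α(G)] ≥ 143/3 ≈ 47.666667.


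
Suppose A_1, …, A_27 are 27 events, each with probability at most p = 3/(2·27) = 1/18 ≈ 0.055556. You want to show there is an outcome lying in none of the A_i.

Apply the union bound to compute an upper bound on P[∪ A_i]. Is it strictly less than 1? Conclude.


Union bound: P[∪_{i=1}^{27} A_i] ≤ Σ_i P[A_i] ≤ 27·p = 27·(1/18) = 3/2.
Numerically: 3/2 ≈ 1.500000.
Is 3/2 < 1? NO.
Since the bound 3/2 is ≥ 1, the union bound is uninformative here; it does NOT by itself certify existence.

27·p = 3/2 ≈ 1.500000; existence NOT certified by the union bound.


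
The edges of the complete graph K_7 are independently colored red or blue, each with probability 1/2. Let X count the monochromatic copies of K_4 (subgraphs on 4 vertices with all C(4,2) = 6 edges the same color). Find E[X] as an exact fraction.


Let X = Σ_S X_S over the C(7, 4) = 35 subsets S of size 4, where X_S = 1 if the K_4 on S is monochromatic.
For a fixed S, the K_4 on S has C(4, 2) = 6 edges. P[all 6 edges red] = (1/2)^6, and likewise for blue, so P[monochromatic] = 2·(1/2)^6 = 2^{1 − 6} = 1/32.
By linearity of expectation: E[X] = C(7, 4) · 2^{1 − 6} = 35 · 1/32 = 35/32.
Numerically: E[X] ≈ 1.093750.

E[X] = C(7,4)·2^(1−C(4,2)) = 35/32 ≈ 1.093750.


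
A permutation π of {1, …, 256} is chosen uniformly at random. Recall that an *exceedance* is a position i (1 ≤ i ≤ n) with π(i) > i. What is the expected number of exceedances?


Write X = Σ_{i=1}^{256} X_i, where X_i = 1_{π(i) > i}.
For each fixed i, π(i) is uniform over {1, …, 256} (marginal of a uniform permutation), so P[π(i) > i] = (n − i)/n. Summing: Σ_{i=1}^{256} (n − i)/n = (0 + 1 + … + 255)/256 = 256(256 − 1)/(2·256) = (256 − 1)/2.
Hence E[X] = Σ_{i=1}^{256} (256 − i)/256 = 255/2 ≈ 127.500.

E[X] = 255/2 = 127.500.


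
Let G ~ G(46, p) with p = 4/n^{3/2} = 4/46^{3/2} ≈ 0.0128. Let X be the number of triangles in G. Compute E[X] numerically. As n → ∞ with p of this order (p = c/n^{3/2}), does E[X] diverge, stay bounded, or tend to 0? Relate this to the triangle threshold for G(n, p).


Number of potential triangles: C(46, 3) = 15180.
Each occurs with probability p³ ≈ (0.0128)³ ≈ 2.10751e-06.
By linearity: E[X] = C(46, 3)·p³ ≈ 15180 · 2.10751e-06 ≈ 0.032.
Since α = 3/2 > 1, p = c/n^{3/2} = o(1/n) is below the triangle threshold p ~ 1/n. Asymptotically E[X] ~ (c³/6)·n^{3(1−α)} = (4³/6)·n^{-1.5} → 0, so by Markov's inequality G has no triangles w.h.p.

E[X] ≈ 0.032; in regime p = Θ(1/n^{3/2}) E[X] tends to 0 (below the triangle threshold p ~ 1/n).


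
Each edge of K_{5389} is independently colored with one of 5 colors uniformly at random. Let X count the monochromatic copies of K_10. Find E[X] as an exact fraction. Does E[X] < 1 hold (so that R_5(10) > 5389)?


E[X] = C(5389, 10) · 5^{1 − 45} = 5645340767466558997768874792926 · 5^{−44} = 5645340767466558997768874792926/5684341886080801486968994140625.
As a reduced fraction: E[X] = 5645340767466558997768874792926/5684341886080801486968994140625 ≈ 0.9931.
Is E[X] < 1? YES.
Since E[X] < 1, there exists a 5-coloring of K_{5389} with no monochromatic K_10; hence R_5(10) > 5389.

E[X] = 5645340767466558997768874792926/5684341886080801486968994140625 ≈ 0.9931; E[X] < 1, so R_5(10) > 5389.


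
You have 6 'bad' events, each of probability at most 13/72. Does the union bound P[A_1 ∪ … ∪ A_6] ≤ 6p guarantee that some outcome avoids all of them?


Union bound: P[∪_{i=1}^{6} A_i] ≤ Σ_i P[A_i] ≤ 6·p = 6·(13/72) = 13/12.
Numerically: 13/12 ≈ 1.083.
Is 13/12 < 1? NO.
Since the bound 13/12 is ≥ 1, the union bound is uninformative here; it does NOT by itself certify existence.

6·p = 13/12 ≈ 1.083; existence NOT certified by the union bound.


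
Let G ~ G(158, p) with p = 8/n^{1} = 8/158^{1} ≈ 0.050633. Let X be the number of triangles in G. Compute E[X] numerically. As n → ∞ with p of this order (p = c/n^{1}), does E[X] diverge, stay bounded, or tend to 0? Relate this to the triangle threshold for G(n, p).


Number of potential triangles: C(158, 3) = 644956.
Each occurs with probability p³ ≈ (0.050633)³ ≈ 1.2980718e-04.
By linearity: E[X] = C(158, 3)·p³ ≈ 644956 · 1.2980718e-04 ≈ 83.71992.
Here α = 1, so p = 8/n is exactly at the triangle threshold p ~ 1/n. Asymptotically E[X] → c³/6 = 8³/6 = 256/3 ≈ 85.33333, a bounded constant. In this regime the triangle count is asymptotically Poisson(c³/6).

E[X] ≈ 83.71992; in regime p = Θ(1/n^{1}) E[X] stays bounded (at the triangle threshold p ~ 1/n).


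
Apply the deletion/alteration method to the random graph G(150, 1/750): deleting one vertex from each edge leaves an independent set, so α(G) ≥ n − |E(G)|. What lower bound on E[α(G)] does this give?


E[|E(G)|] = C(150, 2)·p = 11175 · (1/750) = 149/10.
E[α(G)] ≥ n − E[|E(G)|] = 150 − 149/10 = 1351/10.
Numerically: ≈ 135.100.
(This is only a lower bound; the true E[α(G)] may be larger.)

E[α(G)] ≥ 1351/10 ≈ 135.100.


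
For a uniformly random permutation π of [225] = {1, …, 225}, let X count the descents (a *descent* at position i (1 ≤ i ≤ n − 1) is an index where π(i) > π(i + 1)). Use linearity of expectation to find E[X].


Write X = Σ X_I over i = 1, …, 224, with X_I the indicator of one descent.
There are 224 indicators.
For each fixed i, the pair (π(i), π(i+1)) is a uniformly random ordered pair of distinct values from {1, …, 225}; by symmetry P[π(i) > π(i+1)] = 1/2.
By linearity: E[X] = 224 · (1/2) = (225 − 1) · (1/2) = 112 ≈ 112.00000.

E[X] = 112 = 112.00000.


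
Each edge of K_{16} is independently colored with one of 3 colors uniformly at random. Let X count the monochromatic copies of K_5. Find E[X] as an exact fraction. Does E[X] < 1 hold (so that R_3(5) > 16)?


E[X] = C(16, 5) · 3^{1 − 10} = 4368 · 3^{−9} = 4368/19683.
As a reduced fraction: E[X] = 1456/6561 ≈ 0.222.
Is E[X] < 1? YES.
Since E[X] < 1, there exists a 3-coloring of K_{16} with no monochromatic K_5; hence R_3(5) > 16.

E[X] = 1456/6561 ≈ 0.222; E[X] < 1, so R_3(5) > 16.


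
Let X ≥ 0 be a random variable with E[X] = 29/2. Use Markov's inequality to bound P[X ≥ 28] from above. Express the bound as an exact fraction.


μ = E[X] = 29/2, a = 28.
Markov: P[X ≥ 28] ≤ μ/a = (29/2)/28 = 29/56.
Numerically: ≈ 0.5179.
(Since a = 28 > μ = 14.5000, the bound 29/56 is < 1 and informative.)

P[X ≥ 28] ≤ 29/56 ≈ 0.5179.


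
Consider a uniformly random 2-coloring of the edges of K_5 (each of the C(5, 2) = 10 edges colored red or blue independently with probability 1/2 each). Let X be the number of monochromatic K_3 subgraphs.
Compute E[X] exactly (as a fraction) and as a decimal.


Let X = Σ_S X_S over the C(5, 3) = 10 subsets S of size 3, where X_S = 1 if the K_3 on S is monochromatic.
For a fixed S, the K_3 on S has C(3, 2) = 3 edges. P[all 3 edges red] = (1/2)^3, and likewise for blue, so P[monochromatic] = 2·(1/2)^3 = 2^{1 − 3} = 1/4.
By linearity of expectation: E[X] = C(5, 3) · 2^{1 − 3} = 10 · 1/4 = 5/2.
Numerically: E[X] ≈ 2.500.

E[X] = C(5,3)·2^(1−C(3,2)) = 5/2 ≈ 2.500.


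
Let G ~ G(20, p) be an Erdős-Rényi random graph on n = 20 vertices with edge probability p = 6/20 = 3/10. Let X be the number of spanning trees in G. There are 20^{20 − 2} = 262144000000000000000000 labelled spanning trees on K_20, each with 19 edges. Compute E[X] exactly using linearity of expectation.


K_20 has 20^{20 − 2} = 262144000000000000000000 labelled spanning trees.
For each such spanning tree H, let X_H = 1 if all 19 edges of H are present in G. Then P[X_H = 1] = p^{19} = (3/10)^{19} = 1162261467/10000000000000000000.
By linearity: E[X] = Σ_H E[X_H] = 262144000000000000000000 · p^{19} = 262144000000000000000000 · 1162261467/10000000000000000000 = 152339935002624/5.
Numerically: E[X] ≈ 3.047e+13.

E[X] = 262144000000000000000000 · (3/10)^{19} = 152339935002624/5 ≈ 3.047e+13.


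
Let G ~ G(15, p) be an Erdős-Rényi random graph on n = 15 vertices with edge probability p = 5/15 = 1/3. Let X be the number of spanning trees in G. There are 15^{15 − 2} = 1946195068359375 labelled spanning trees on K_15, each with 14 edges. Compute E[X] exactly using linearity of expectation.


K_15 has 15^{15 − 2} = 1946195068359375 labelled spanning trees.
For each such spanning tree H, let X_H = 1 if all 14 edges of H are present in G. Then P[X_H = 1] = p^{14} = (1/3)^{14} = 1/4782969.
By linearity of expectation: E[X] = Σ_H E[X_H] = 1946195068359375 · p^{14} = 1946195068359375 · 1/4782969 = 1220703125/3.
Numerically: E[X] ≈ 4.069e+08.

E[X] = 1946195068359375 · (1/3)^{14} = 1220703125/3 ≈ 4.069e+08.


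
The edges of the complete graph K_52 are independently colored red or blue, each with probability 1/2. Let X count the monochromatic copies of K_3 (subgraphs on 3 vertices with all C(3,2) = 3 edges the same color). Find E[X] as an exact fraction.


Let X = Σ_S X_S over the C(52, 3) = 22100 subsets S of size 3, where X_S = 1 if the K_3 on S is monochromatic.
For a fixed S, the K_3 on S has C(3, 2) = 3 edges. P[all 3 edges red] = (1/2)^3, and likewise for blue, so P[monochromatic] = 2·(1/2)^3 = 2^{1 − 3} = 1/4.
By linearity of expectation: E[X] = C(52, 3) · 2^{1 − 3} = 22100 · 1/4 = 5525.
Numerically: E[X] ≈ 5525.000.

E[X] = C(52,3)·2^(1−C(3,2)) = 5525 ≈ 5525.000.


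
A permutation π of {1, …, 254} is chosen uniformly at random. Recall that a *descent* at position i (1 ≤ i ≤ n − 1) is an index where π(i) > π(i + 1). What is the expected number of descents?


Write X = Σ X_I over i = 1, …, 253, with X_I the indicator of one descent.
There are 253 indicators.
For each fixed i, the pair (π(i), π(i+1)) is a uniformly random ordered pair of distinct values from {1, …, 254}; by symmetry P[π(i) > π(i+1)] = 1/2.
By linearity: E[X] = 253 · (1/2) = (254 − 1) · (1/2) = 253/2 ≈ 126.500.

E[X] = 253/2 = 126.500.


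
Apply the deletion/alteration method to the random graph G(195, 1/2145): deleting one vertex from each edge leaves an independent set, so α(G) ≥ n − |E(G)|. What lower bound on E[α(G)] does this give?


E[|E(G)|] = C(195, 2)·p = 18915 · (1/2145) = 97/11.
E[α(G)] ≥ n − E[|E(G)|] = 195 − 97/11 = 2048/11.
Numerically: ≈ 186.182.
(This is only a lower bound; the true E[α(G)] may be larger.)

E[α(G)] ≥ 2048/11 ≈ 186.182.


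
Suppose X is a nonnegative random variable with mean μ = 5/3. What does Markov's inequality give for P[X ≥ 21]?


μ = E[X] = 5/3, a = 21.
Markov: P[X ≥ 21] ≤ μ/a = (5/3)/21 = 5/63.
Numerically: ≈ 0.0794.
(Since a = 21 > μ = 1.6667, the bound 5/63 is < 1 and informative.)

P[X ≥ 21] ≤ 5/63 ≈ 0.0794.


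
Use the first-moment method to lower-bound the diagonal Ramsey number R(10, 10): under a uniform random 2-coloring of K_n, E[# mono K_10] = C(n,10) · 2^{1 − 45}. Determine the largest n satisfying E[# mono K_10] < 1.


We need C(n, 10) · 2^{1 − 45} < 1, i.e. C(n, 10) < 2^{45 − 1} = 17592186044416.
Check values of n near the boundary:
  n = 99: C(99, 10) = 15579278510796; 15579278510796 < 17592186044416? YES
  n = 100: C(100, 10) = 17310309456440; 17310309456440 < 17592186044416? YES
  n = 101: C(101, 10) = 19212541264840; 19212541264840 < 17592186044416? NO
The largest n with C(n, 10) < 17592186044416 is n = 100 (where E[X] = 2163788682055/2199023255552 ≈ 0.98398). Hence R(10, 10) > 100, i.e. R(10, 10) ≥ 101.

Largest n = 100; hence R(10, 10) > 100.


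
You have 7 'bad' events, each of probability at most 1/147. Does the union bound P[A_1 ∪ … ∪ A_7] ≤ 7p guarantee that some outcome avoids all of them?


Union bound: P[∪_{i=1}^{7} A_i] ≤ Σ_i P[A_i] ≤ 7·p = 7·(1/147) = 1/21.
Numerically: 1/21 ≈ 0.047619.
Is 1/21 < 1? YES.
Since P[∪ A_i] ≤ 1/21 < 1, the complement has P[∩ A_i^c] ≥ 1 − 1/21 = 20/21 > 0, so some outcome avoids every A_i.

7·p = 1/21 ≈ 0.047619; existence CERTIFIED by the union bound.


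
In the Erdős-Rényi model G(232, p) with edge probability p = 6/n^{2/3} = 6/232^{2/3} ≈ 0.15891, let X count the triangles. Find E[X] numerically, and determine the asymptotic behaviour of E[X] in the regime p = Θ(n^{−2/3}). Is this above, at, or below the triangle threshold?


Number of potential triangles: C(232, 3) = 2054360.
Each occurs with probability p³ ≈ (0.15891)³ ≈ 4.0130797e-03.
By linearity: E[X] = C(232, 3)·p³ ≈ 2054360 · 4.0130797e-03 ≈ 8244.31034.
Since α = 2/3 < 1, p = c/n^{2/3} ≫ 1/n is above the triangle threshold p ~ 1/n. Asymptotically E[X] ~ (c³/6)·n^{3(1−α)} = (6³/6)·n^{1} → ∞; triangles are abundant w.h.p.

E[X] ≈ 8244.31034; in regime p = Θ(1/n^{2/3}) E[X] diverges (above the triangle threshold p ~ 1/n).


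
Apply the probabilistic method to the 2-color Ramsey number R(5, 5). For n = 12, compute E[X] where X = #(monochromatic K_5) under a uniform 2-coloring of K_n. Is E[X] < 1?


E[X] = C(12, 5) · 2^{1 − 10} = 792 · 2^{−9} = 792/512.
As a reduced fraction: E[X] = 99/64 ≈ 1.54688.
Is E[X] < 1? NO.
Since E[X] ≥ 1, the first-moment bound is inconclusive at n = 12; it does NOT by itself certify R(5, 5) > 12.

E[X] = 99/64 ≈ 1.54688; E[X] ≥ 1; first-moment method inconclusive here.


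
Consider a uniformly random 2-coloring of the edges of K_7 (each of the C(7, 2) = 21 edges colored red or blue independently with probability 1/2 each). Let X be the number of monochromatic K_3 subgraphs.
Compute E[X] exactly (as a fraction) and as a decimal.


Let X = Σ_S X_S over the C(7, 3) = 35 subsets S of size 3, where X_S = 1 if the K_3 on S is monochromatic.
For a fixed S, the K_3 on S has C(3, 2) = 3 edges. P[all 3 edges red] = (1/2)^3, and likewise for blue, so P[monochromatic] = 2·(1/2)^3 = 2^{1 − 3} = 1/4.
By linearity: E[X] = C(7, 3) · 2^{1 − 3} = 35 · 1/4 = 35/4.
Numerically: E[X] ≈ 8.750.

E[X] = C(7,3)·2^(1−C(3,2)) = 35/4 ≈ 8.750.


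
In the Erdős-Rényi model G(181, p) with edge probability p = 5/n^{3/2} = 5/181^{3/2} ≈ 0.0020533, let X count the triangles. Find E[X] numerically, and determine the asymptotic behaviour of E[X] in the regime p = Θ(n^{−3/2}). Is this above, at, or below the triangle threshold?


Number of potential triangles: C(181, 3) = 971970.
Each occurs with probability p³ ≈ (0.0020533)³ ≈ 8.6567809e-09.
By linearity: E[X] = C(181, 3)·p³ ≈ 971970 · 8.6567809e-09 ≈ 0.00841.
Since α = 3/2 > 1, p = c/n^{3/2} = o(1/n) is below the triangle threshold p ~ 1/n. Asymptotically E[X] ~ (c³/6)·n^{3(1−α)} = (5³/6)·n^{-1.5} → 0, so by Markov's inequality G has no triangles w.h.p.

E[X] ≈ 0.00841; in regime p = Θ(1/n^{3/2}) E[X] tends to 0 (below the triangle threshold p ~ 1/n).


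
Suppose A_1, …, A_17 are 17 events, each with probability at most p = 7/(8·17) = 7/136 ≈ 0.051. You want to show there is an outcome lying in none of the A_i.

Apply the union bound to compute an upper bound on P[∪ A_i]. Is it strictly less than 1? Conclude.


Union bound: P[∪_{i=1}^{17} A_i] ≤ Σ_i P[A_i] ≤ 17·p = 17·(7/136) = 7/8.
Numerically: 7/8 ≈ 0.875.
Is 7/8 < 1? YES.
Since P[∪ A_i] ≤ 7/8 < 1, the complement has P[∩ A_i^c] ≥ 1 − 7/8 = 1/8 > 0, so some outcome avoids every A_i.

17·p = 7/8 ≈ 0.875; existence CERTIFIED by the union bound.


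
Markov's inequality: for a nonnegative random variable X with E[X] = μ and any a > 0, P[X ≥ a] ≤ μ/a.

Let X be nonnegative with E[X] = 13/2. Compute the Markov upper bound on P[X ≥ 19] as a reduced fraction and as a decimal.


μ = E[X] = 13/2, a = 19.
Markov: P[X ≥ 19] ≤ μ/a = (13/2)/19 = 13/38.
Numerically: ≈ 0.3421.
(Since a = 19 > μ = 6.5000, the bound 13/38 is < 1 and informative.)

P[X ≥ 19] ≤ 13/38 ≈ 0.3421.


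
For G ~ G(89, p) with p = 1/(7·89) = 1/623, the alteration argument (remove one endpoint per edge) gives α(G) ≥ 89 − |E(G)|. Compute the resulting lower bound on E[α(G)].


E[|E(G)|] = C(89, 2)·p = 3916 · (1/623) = 44/7.
E[α(G)] ≥ n − E[|E(G)|] = 89 − 44/7 = 579/7.
Numerically: ≈ 82.714.
(This is only a lower bound; the true E[α(G)] may be larger.)

E[α(G)] ≥ 579/7 ≈ 82.714.


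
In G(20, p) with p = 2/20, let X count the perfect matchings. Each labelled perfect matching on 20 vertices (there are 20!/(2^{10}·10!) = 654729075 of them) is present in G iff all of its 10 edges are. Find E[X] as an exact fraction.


K_20 has 20!/(2^{10}·10!) = 654729075 labelled perfect matchings.
For each such perfect matching H, let X_H = 1 if all 10 edges of H are present in G. Then P[X_H = 1] = p^{10} = (1/10)^{10} = 1/10000000000.
Summing the indicators: E[X] = Σ_H E[X_H] = 654729075 · p^{10} = 654729075 · 1/10000000000 = 26189163/400000000.
Numerically: E[X] ≈ 0.06547.

E[X] = 654729075 · (1/10)^{10} = 26189163/400000000 ≈ 0.06547.


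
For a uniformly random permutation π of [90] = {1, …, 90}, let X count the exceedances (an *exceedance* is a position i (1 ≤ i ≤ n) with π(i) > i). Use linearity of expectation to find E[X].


Write X = Σ_{i=1}^{90} X_i, where X_i = 1_{π(i) > i}.
For each fixed i, π(i) is uniform over {1, …, 90} (marginal of a uniform permutation), so P[π(i) > i] = (n − i)/n. Summing: Σ_{i=1}^{90} (n − i)/n = (0 + 1 + … + 89)/90 = 90(90 − 1)/(2·90) = (90 − 1)/2.
Hence E[X] = Σ_{i=1}^{90} (90 − i)/90 = 89/2 ≈ 44.500.

E[X] = 89/2 = 44.500.


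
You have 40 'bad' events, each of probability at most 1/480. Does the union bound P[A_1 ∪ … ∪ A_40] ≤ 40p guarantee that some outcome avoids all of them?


Union bound: P[∪_{i=1}^{40} A_i] ≤ Σ_i P[A_i] ≤ 40·p = 40·(1/480) = 1/12.
Numerically: 1/12 ≈ 0.0833.
Is 1/12 < 1? YES.
Since P[∪ A_i] ≤ 1/12 < 1, the complement has P[∩ A_i^c] ≥ 1 − 1/12 = 11/12 > 0, so some outcome avoids every A_i.

40·p = 1/12 ≈ 0.0833; existence CERTIFIED by the union bound.


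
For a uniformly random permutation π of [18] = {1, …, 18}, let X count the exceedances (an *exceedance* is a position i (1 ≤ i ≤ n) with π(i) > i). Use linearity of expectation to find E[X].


Write X = Σ_{i=1}^{18} X_i, where X_i = 1_{π(i) > i}.
For each fixed i, π(i) is uniform over {1, …, 18} (marginal of a uniform permutation), so P[π(i) > i] = (n − i)/n. Summing: Σ_{i=1}^{18} (n − i)/n = (0 + 1 + … + 17)/18 = 18(18 − 1)/(2·18) = (18 − 1)/2.
Hence E[X] = Σ_{i=1}^{18} (18 − i)/18 = 17/2 ≈ 8.500000.

E[X] = 17/2 = 8.500000.


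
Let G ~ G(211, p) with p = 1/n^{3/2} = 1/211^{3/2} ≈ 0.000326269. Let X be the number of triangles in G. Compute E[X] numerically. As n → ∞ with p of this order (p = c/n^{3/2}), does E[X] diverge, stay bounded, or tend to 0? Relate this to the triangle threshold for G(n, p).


Number of potential triangles: C(211, 3) = 1543465.
Each occurs with probability p³ ≈ (0.000326269)³ ≈ 3.47319327e-11.
By linearity: E[X] = C(211, 3)·p³ ≈ 1543465 · 3.47319327e-11 ≈ 0.000054.
Since α = 3/2 > 1, p = c/n^{3/2} = o(1/n) is below the triangle threshold p ~ 1/n. Asymptotically E[X] ~ (c³/6)·n^{3(1−α)} = (1³/6)·n^{-1.5} → 0, so by Markov's inequality G has no triangles w.h.p.

E[X] ≈ 0.000054; in regime p = Θ(1/n^{3/2}) E[X] tends to 0 (below the triangle threshold p ~ 1/n).


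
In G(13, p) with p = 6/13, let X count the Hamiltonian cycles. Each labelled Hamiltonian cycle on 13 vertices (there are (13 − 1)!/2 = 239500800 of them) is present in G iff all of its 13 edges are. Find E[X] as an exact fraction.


K_13 has (13 − 1)!/2 = 239500800 labelled Hamiltonian cycles.
For each such Hamiltonian cycle H, let X_H = 1 if all 13 edges of H are present in G. Then P[X_H = 1] = p^{13} = (6/13)^{13} = 13060694016/302875106592253.
Summing the indicators: E[X] = Σ_H E[X_H] = 239500800 · p^{13} = 239500800 · 13060694016/302875106592253 = 3128046665387212800/302875106592253.
Numerically: E[X] ≈ 1.033e+04.

E[X] = 239500800 · (6/13)^{13} = 3128046665387212800/302875106592253 ≈ 1.033e+04.


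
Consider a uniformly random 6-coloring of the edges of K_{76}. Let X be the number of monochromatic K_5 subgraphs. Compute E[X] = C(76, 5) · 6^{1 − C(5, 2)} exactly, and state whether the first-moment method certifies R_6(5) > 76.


E[X] = C(76, 5) · 6^{1 − 10} = 18474840 · 6^{−9} = 18474840/10077696.
As a reduced fraction: E[X] = 256595/139968 ≈ 1.833.
Is E[X] < 1? NO.
Since E[X] ≥ 1, the first-moment bound is inconclusive at n = 76; it does NOT by itself certify R_6(5) > 76.

E[X] = 256595/139968 ≈ 1.833; E[X] ≥ 1; first-moment method inconclusive here.


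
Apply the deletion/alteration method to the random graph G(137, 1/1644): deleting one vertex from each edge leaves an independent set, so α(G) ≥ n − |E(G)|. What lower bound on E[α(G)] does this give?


E[|E(G)|] = C(137, 2)·p = 9316 · (1/1644) = 17/3.
E[α(G)] ≥ n − E[|E(G)|] = 137 − 17/3 = 394/3.
Numerically: ≈ 131.333.
(This is only a lower bound; the true E[α(G)] may be larger.)

E[α(G)] ≥ 394/3 ≈ 131.333.


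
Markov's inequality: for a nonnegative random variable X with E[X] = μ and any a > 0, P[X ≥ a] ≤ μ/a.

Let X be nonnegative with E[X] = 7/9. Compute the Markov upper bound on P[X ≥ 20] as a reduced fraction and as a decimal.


μ = E[X] = 7/9, a = 20.
Markov: P[X ≥ 20] ≤ μ/a = (7/9)/20 = 7/180.
Numerically: ≈ 0.038889.
(Since a = 20 > μ = 0.777778, the bound 7/180 is < 1 and informative.)

P[X ≥ 20] ≤ 7/180 ≈ 0.038889.


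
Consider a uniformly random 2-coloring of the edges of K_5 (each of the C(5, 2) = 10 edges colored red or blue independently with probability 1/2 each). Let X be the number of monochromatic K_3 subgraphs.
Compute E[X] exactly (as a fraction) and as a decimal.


Let X = Σ_S X_S over the C(5, 3) = 10 subsets S of size 3, where X_S = 1 if the K_3 on S is monochromatic.
For a fixed S, the K_3 on S has C(3, 2) = 3 edges. P[all 3 edges red] = (1/2)^3, and likewise for blue, so P[monochromatic] = 2·(1/2)^3 = 2^{1 − 3} = 1/4.
Summing: E[X] = C(5, 3) · 2^{1 − 3} = 10 · 1/4 = 5/2.
Numerically: E[X] ≈ 2.500000.

E[X] = C(5,3)·2^(1−C(3,2)) = 5/2 ≈ 2.500000.


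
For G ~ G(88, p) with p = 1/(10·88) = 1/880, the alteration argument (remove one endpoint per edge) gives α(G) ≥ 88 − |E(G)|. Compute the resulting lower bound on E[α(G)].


E[|E(G)|] = C(88, 2)·p = 3828 · (1/880) = 87/20.
E[α(G)] ≥ n − E[|E(G)|] = 88 − 87/20 = 1673/20.
Numerically: ≈ 83.65000.
(This is only a lower bound; the true E[α(G)] may be larger.)

E[α(G)] ≥ 1673/20 ≈ 83.65000.


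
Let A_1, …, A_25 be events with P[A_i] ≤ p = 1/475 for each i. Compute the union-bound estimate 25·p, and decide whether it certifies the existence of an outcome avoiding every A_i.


Union bound: P[∪_{i=1}^{25} A_i] ≤ Σ_i P[A_i] ≤ 25·p = 25·(1/475) = 1/19.
Numerically: 1/19 ≈ 0.0526316.
Is 1/19 < 1? YES.
Since P[∪ A_i] ≤ 1/19 < 1, the complement has P[∩ A_i^c] ≥ 1 − 1/19 = 18/19 > 0, so some outcome avoids every A_i.

25·p = 1/19 ≈ 0.0526316; existence CERTIFIED by the union bound.


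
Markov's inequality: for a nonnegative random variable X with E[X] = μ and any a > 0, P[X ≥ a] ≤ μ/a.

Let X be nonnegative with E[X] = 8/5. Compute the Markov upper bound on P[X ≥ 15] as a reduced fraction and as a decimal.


μ = E[X] = 8/5, a = 15.
Markov: P[X ≥ 15] ≤ μ/a = (8/5)/15 = 8/75.
Numerically: ≈ 0.107.
(Since a = 15 > μ = 1.600, the bound 8/75 is < 1 and informative.)

P[X ≥ 15] ≤ 8/75 ≈ 0.107.


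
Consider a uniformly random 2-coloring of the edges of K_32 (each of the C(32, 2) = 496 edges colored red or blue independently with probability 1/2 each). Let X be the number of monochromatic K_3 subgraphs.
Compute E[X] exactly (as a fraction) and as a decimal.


Let X = Σ_S X_S over the C(32, 3) = 4960 subsets S of size 3, where X_S = 1 if the K_3 on S is monochromatic.
For a fixed S, the K_3 on S has C(3, 2) = 3 edges. P[all 3 edges red] = (1/2)^3, and likewise for blue, so P[monochromatic] = 2·(1/2)^3 = 2^{1 − 3} = 1/4.
By linearity: E[X] = C(32, 3) · 2^{1 − 3} = 4960 · 1/4 = 1240.
Numerically: E[X] ≈ 1240.000000.

E[X] = C(32,3)·2^(1−C(3,2)) = 1240 ≈ 1240.000000.


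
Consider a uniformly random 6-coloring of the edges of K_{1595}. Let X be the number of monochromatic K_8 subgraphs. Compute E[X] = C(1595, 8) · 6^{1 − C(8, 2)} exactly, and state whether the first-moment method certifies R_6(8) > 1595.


E[X] = C(1595, 8) · 6^{1 − 28} = 1020772636343363633895 · 6^{−27} = 1020772636343363633895/1023490369077469249536.
As a reduced fraction: E[X] = 113419181815929292655/113721152119718805504 ≈ 0.997345.
Is E[X] < 1? YES.
Since E[X] < 1, there exists a 6-coloring of K_{1595} with no monochromatic K_8; hence R_6(8) > 1595.

E[X] = 113419181815929292655/113721152119718805504 ≈ 0.997345; E[X] < 1, so R_6(8) > 1595.


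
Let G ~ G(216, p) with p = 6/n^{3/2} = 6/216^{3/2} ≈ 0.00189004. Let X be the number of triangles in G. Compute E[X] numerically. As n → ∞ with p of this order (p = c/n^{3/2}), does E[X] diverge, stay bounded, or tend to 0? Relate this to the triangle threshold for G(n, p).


Number of potential triangles: C(216, 3) = 1656360.
Each occurs with probability p³ ≈ (0.00189004)³ ≈ 6.75168032e-09.
By linearity: E[X] = C(216, 3)·p³ ≈ 1656360 · 6.75168032e-09 ≈ 0.011183.
Since α = 3/2 > 1, p = c/n^{3/2} = o(1/n) is below the triangle threshold p ~ 1/n. Asymptotically E[X] ~ (c³/6)·n^{3(1−α)} = (6³/6)·n^{-1.5} → 0, so by Markov's inequality G has no triangles w.h.p.

E[X] ≈ 0.011183; in regime p = Θ(1/n^{3/2}) E[X] tends to 0 (below the triangle threshold p ~ 1/n).


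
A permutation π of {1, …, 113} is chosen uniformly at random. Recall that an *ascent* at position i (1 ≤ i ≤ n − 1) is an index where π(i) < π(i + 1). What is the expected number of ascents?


Write X = Σ X_I over i = 1, …, 112, with X_I the indicator of one ascent.
There are 112 indicators.
For each fixed i, the pair (π(i), π(i+1)) is a uniformly random ordered pair of distinct values from {1, …, 113}; by symmetry P[π(i) < π(i+1)] = 1/2.
By linearity: E[X] = 112 · (1/2) = (113 − 1) · (1/2) = 56 ≈ 56.00000.

E[X] = 56 = 56.00000.


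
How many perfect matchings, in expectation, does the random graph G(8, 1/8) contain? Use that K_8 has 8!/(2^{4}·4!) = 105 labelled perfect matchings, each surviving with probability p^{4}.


K_8 has 8!/(2^{4}·4!) = 105 labelled perfect matchings.
For each such perfect matching H, let X_H = 1 if all 4 edges of H are present in G. Then P[X_H = 1] = p^{4} = (1/8)^{4} = 1/4096.
By linearity of expectation: E[X] = Σ_H E[X_H] = 105 · p^{4} = 105 · 1/4096 = 105/4096.
Numerically: E[X] ≈ 0.0256.

E[X] = 105 · (1/8)^{4} = 105/4096 ≈ 0.0256.


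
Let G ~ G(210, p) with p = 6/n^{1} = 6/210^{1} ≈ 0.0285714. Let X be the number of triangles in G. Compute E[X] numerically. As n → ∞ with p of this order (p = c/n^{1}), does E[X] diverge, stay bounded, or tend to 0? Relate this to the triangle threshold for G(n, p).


Number of potential triangles: C(210, 3) = 1521520.
Each occurs with probability p³ ≈ (0.0285714)³ ≈ 2.33236152e-05.
By linearity: E[X] = C(210, 3)·p³ ≈ 1521520 · 2.33236152e-05 ≈ 35.487347.
Here α = 1, so p = 6/n is exactly at the triangle threshold p ~ 1/n. Asymptotically E[X] → c³/6 = 6³/6 = 36 ≈ 36.000000, a bounded constant. In this regime the triangle count is asymptotically Poisson(c³/6).

E[X] ≈ 35.487347; in regime p = Θ(1/n^{1}) E[X] stays bounded (at the triangle threshold p ~ 1/n).


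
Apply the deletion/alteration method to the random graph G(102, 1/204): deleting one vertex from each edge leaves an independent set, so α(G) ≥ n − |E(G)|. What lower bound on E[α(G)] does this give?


E[|E(G)|] = C(102, 2)·p = 5151 · (1/204) = 101/4.
E[α(G)] ≥ n − E[|E(G)|] = 102 − 101/4 = 307/4.
Numerically: ≈ 76.750000.
(This is only a lower bound; the true E[α(G)] may be larger.)

E[α(G)] ≥ 307/4 ≈ 76.750000.


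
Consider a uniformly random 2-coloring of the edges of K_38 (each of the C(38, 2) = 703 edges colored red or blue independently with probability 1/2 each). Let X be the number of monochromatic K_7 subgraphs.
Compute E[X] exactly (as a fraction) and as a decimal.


Let X = Σ_S X_S over the C(38, 7) = 12620256 subsets S of size 7, where X_S = 1 if the K_7 on S is monochromatic.
For a fixed S, the K_7 on S has C(7, 2) = 21 edges. P[all 21 edges red] = (1/2)^21, and likewise for blue, so P[monochromatic] = 2·(1/2)^21 = 2^{1 − 21} = 1/1048576.
By linearity of expectation: E[X] = C(38, 7) · 2^{1 − 21} = 12620256 · 1/1048576 = 394383/32768.
Numerically: E[X] ≈ 12.03561.

E[X] = C(38,7)·2^(1−C(7,2)) = 394383/32768 ≈ 12.03561.
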